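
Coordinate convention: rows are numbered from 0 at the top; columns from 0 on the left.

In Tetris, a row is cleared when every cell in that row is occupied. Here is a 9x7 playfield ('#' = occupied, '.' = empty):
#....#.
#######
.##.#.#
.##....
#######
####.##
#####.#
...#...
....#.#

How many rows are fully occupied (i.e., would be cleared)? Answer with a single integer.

Check each row:
  row 0: 5 empty cells -> not full
  row 1: 0 empty cells -> FULL (clear)
  row 2: 3 empty cells -> not full
  row 3: 5 empty cells -> not full
  row 4: 0 empty cells -> FULL (clear)
  row 5: 1 empty cell -> not full
  row 6: 1 empty cell -> not full
  row 7: 6 empty cells -> not full
  row 8: 5 empty cells -> not full
Total rows cleared: 2

Answer: 2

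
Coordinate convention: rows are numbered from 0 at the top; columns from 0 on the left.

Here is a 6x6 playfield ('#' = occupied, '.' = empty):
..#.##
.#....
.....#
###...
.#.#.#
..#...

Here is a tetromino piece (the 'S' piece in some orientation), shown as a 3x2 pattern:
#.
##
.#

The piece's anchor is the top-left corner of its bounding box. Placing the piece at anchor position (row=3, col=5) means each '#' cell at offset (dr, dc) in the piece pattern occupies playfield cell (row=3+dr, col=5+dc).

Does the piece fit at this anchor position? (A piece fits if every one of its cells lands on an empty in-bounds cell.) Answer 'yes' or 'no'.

Check each piece cell at anchor (3, 5):
  offset (0,0) -> (3,5): empty -> OK
  offset (1,0) -> (4,5): occupied ('#') -> FAIL
  offset (1,1) -> (4,6): out of bounds -> FAIL
  offset (2,1) -> (5,6): out of bounds -> FAIL
All cells valid: no

Answer: no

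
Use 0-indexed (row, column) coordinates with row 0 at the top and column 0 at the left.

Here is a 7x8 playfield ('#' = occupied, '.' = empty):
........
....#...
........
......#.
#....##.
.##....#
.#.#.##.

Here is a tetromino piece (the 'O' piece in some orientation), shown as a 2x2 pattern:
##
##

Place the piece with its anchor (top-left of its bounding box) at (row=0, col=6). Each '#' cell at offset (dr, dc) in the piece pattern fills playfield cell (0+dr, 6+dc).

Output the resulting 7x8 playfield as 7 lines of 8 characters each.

Fill (0+0,6+0) = (0,6)
Fill (0+0,6+1) = (0,7)
Fill (0+1,6+0) = (1,6)
Fill (0+1,6+1) = (1,7)

Answer: ......##
....#.##
........
......#.
#....##.
.##....#
.#.#.##.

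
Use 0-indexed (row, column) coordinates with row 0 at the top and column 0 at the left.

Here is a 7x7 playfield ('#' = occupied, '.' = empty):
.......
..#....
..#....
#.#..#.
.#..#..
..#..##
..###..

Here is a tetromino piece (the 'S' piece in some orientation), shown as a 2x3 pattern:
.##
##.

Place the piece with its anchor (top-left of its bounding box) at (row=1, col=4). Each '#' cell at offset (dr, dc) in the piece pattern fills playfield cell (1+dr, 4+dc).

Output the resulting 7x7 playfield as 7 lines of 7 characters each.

Answer: .......
..#..##
..#.##.
#.#..#.
.#..#..
..#..##
..###..

Derivation:
Fill (1+0,4+1) = (1,5)
Fill (1+0,4+2) = (1,6)
Fill (1+1,4+0) = (2,4)
Fill (1+1,4+1) = (2,5)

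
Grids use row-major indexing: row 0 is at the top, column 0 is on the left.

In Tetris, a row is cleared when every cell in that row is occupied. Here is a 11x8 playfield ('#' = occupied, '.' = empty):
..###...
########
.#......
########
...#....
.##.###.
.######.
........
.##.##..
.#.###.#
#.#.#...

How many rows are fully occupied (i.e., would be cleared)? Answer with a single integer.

Answer: 2

Derivation:
Check each row:
  row 0: 5 empty cells -> not full
  row 1: 0 empty cells -> FULL (clear)
  row 2: 7 empty cells -> not full
  row 3: 0 empty cells -> FULL (clear)
  row 4: 7 empty cells -> not full
  row 5: 3 empty cells -> not full
  row 6: 2 empty cells -> not full
  row 7: 8 empty cells -> not full
  row 8: 4 empty cells -> not full
  row 9: 3 empty cells -> not full
  row 10: 5 empty cells -> not full
Total rows cleared: 2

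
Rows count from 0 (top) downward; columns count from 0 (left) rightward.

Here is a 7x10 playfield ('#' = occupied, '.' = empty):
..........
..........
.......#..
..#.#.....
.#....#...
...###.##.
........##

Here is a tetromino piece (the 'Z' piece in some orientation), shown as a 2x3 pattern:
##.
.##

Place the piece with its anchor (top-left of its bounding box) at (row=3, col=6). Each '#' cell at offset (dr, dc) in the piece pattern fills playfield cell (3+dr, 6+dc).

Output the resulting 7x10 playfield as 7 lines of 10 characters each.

Answer: ..........
..........
.......#..
..#.#.##..
.#....###.
...###.##.
........##

Derivation:
Fill (3+0,6+0) = (3,6)
Fill (3+0,6+1) = (3,7)
Fill (3+1,6+1) = (4,7)
Fill (3+1,6+2) = (4,8)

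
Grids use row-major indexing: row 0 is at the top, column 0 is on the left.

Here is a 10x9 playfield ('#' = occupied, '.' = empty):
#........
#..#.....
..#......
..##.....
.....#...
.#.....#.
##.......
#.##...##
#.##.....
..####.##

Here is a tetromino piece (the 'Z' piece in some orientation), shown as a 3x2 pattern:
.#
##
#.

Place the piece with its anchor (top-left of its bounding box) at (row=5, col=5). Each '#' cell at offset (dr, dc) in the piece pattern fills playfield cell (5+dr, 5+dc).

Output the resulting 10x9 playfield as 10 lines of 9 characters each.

Fill (5+0,5+1) = (5,6)
Fill (5+1,5+0) = (6,5)
Fill (5+1,5+1) = (6,6)
Fill (5+2,5+0) = (7,5)

Answer: #........
#..#.....
..#......
..##.....
.....#...
.#....##.
##...##..
#.##.#.##
#.##.....
..####.##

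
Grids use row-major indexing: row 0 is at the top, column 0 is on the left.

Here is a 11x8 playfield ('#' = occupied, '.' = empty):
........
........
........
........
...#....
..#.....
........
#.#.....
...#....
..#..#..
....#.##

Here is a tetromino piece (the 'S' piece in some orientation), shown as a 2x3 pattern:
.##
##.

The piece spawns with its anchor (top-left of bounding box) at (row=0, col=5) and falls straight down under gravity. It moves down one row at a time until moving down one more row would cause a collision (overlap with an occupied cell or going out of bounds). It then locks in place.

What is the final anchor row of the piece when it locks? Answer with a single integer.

Answer: 7

Derivation:
Spawn at (row=0, col=5). Try each row:
  row 0: fits
  row 1: fits
  row 2: fits
  row 3: fits
  row 4: fits
  row 5: fits
  row 6: fits
  row 7: fits
  row 8: blocked -> lock at row 7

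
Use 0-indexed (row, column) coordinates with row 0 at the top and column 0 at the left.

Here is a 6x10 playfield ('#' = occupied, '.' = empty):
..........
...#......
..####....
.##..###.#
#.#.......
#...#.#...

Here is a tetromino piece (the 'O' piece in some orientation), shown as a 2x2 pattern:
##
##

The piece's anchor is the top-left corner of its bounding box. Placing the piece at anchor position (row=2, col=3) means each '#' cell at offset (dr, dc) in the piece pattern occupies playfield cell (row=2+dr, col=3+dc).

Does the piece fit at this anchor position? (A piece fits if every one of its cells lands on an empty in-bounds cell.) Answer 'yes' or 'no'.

Answer: no

Derivation:
Check each piece cell at anchor (2, 3):
  offset (0,0) -> (2,3): occupied ('#') -> FAIL
  offset (0,1) -> (2,4): occupied ('#') -> FAIL
  offset (1,0) -> (3,3): empty -> OK
  offset (1,1) -> (3,4): empty -> OK
All cells valid: no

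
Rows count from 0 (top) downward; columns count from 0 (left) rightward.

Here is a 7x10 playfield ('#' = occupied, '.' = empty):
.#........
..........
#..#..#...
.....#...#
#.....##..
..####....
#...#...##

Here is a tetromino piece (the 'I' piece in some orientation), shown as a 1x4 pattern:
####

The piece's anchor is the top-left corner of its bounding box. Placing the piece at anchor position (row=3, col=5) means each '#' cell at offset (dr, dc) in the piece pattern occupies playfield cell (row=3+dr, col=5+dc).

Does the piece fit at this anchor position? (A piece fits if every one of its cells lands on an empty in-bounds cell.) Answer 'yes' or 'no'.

Check each piece cell at anchor (3, 5):
  offset (0,0) -> (3,5): occupied ('#') -> FAIL
  offset (0,1) -> (3,6): empty -> OK
  offset (0,2) -> (3,7): empty -> OK
  offset (0,3) -> (3,8): empty -> OK
All cells valid: no

Answer: no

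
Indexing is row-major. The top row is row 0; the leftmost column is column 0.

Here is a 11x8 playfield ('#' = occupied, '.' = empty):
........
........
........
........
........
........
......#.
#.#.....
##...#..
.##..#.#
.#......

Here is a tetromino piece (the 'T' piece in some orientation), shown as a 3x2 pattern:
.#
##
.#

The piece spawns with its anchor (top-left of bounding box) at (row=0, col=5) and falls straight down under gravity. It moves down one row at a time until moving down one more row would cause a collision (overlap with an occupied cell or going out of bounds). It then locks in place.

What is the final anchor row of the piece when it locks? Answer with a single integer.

Answer: 3

Derivation:
Spawn at (row=0, col=5). Try each row:
  row 0: fits
  row 1: fits
  row 2: fits
  row 3: fits
  row 4: blocked -> lock at row 3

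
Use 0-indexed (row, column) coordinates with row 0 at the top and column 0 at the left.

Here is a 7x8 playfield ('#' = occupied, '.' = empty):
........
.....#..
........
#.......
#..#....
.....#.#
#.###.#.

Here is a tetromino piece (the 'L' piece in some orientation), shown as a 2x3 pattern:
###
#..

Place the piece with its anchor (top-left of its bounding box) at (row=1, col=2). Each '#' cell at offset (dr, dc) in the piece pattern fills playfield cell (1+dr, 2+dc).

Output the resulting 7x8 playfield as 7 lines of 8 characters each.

Answer: ........
..####..
..#.....
#.......
#..#....
.....#.#
#.###.#.

Derivation:
Fill (1+0,2+0) = (1,2)
Fill (1+0,2+1) = (1,3)
Fill (1+0,2+2) = (1,4)
Fill (1+1,2+0) = (2,2)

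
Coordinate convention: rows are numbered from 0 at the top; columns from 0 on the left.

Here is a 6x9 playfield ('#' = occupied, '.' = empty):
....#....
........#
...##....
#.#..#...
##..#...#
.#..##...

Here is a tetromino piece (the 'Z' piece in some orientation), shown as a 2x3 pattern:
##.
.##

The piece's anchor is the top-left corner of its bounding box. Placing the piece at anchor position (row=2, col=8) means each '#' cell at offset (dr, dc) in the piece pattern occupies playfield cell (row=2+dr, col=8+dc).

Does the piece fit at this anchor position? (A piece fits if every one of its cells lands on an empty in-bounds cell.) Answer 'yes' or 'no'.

Check each piece cell at anchor (2, 8):
  offset (0,0) -> (2,8): empty -> OK
  offset (0,1) -> (2,9): out of bounds -> FAIL
  offset (1,1) -> (3,9): out of bounds -> FAIL
  offset (1,2) -> (3,10): out of bounds -> FAIL
All cells valid: no

Answer: no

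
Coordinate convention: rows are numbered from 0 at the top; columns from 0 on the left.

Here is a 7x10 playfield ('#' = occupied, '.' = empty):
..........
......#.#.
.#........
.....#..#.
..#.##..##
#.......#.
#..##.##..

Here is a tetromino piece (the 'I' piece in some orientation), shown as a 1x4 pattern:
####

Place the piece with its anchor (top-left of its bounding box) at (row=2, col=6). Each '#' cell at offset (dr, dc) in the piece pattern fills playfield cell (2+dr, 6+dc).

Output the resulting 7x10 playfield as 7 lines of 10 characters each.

Fill (2+0,6+0) = (2,6)
Fill (2+0,6+1) = (2,7)
Fill (2+0,6+2) = (2,8)
Fill (2+0,6+3) = (2,9)

Answer: ..........
......#.#.
.#....####
.....#..#.
..#.##..##
#.......#.
#..##.##..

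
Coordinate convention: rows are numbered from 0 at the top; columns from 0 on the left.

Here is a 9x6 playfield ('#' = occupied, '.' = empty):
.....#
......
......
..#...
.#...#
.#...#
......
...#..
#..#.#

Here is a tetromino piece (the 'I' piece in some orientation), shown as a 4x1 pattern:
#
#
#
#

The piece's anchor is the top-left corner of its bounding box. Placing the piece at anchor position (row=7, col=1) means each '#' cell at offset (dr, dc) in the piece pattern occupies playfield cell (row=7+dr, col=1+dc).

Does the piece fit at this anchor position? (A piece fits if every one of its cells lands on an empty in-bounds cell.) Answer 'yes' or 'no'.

Answer: no

Derivation:
Check each piece cell at anchor (7, 1):
  offset (0,0) -> (7,1): empty -> OK
  offset (1,0) -> (8,1): empty -> OK
  offset (2,0) -> (9,1): out of bounds -> FAIL
  offset (3,0) -> (10,1): out of bounds -> FAIL
All cells valid: no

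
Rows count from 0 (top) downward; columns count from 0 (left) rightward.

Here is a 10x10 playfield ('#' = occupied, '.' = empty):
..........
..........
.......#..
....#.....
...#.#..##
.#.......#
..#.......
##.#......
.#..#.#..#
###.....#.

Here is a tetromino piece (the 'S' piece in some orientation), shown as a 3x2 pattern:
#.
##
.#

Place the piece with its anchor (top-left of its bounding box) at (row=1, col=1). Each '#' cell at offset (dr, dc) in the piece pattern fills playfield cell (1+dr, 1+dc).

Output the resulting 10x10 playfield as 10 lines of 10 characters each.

Answer: ..........
.#........
.##....#..
..#.#.....
...#.#..##
.#.......#
..#.......
##.#......
.#..#.#..#
###.....#.

Derivation:
Fill (1+0,1+0) = (1,1)
Fill (1+1,1+0) = (2,1)
Fill (1+1,1+1) = (2,2)
Fill (1+2,1+1) = (3,2)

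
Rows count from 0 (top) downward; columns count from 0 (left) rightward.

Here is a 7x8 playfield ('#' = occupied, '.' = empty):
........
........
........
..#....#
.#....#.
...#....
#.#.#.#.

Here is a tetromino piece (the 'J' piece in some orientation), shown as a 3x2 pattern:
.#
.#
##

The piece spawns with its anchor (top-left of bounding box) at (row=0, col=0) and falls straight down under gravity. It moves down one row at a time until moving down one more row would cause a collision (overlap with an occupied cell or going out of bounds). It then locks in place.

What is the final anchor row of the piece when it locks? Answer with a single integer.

Answer: 1

Derivation:
Spawn at (row=0, col=0). Try each row:
  row 0: fits
  row 1: fits
  row 2: blocked -> lock at row 1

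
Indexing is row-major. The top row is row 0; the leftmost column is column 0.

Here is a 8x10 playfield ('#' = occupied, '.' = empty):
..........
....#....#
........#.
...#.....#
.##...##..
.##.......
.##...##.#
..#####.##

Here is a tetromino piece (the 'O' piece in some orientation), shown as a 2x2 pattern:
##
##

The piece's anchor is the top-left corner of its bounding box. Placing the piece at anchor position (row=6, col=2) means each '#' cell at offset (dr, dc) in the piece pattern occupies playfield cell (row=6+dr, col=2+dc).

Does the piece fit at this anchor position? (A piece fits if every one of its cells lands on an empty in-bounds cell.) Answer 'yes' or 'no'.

Check each piece cell at anchor (6, 2):
  offset (0,0) -> (6,2): occupied ('#') -> FAIL
  offset (0,1) -> (6,3): empty -> OK
  offset (1,0) -> (7,2): occupied ('#') -> FAIL
  offset (1,1) -> (7,3): occupied ('#') -> FAIL
All cells valid: no

Answer: no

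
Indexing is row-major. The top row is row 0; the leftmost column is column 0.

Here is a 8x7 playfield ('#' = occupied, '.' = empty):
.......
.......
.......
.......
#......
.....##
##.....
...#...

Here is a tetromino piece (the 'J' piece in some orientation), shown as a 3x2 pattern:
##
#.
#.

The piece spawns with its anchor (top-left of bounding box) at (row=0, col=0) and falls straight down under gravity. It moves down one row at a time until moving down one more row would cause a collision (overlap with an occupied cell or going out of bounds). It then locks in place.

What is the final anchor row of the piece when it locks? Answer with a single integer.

Spawn at (row=0, col=0). Try each row:
  row 0: fits
  row 1: fits
  row 2: blocked -> lock at row 1

Answer: 1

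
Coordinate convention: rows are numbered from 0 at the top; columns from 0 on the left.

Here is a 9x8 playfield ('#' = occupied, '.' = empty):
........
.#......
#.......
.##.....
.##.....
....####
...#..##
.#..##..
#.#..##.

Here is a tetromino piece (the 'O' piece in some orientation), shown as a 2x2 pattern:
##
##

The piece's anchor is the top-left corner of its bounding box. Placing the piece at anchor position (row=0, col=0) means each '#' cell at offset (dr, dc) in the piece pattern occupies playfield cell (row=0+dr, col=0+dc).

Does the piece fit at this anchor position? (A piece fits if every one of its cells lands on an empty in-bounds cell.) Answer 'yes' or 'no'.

Answer: no

Derivation:
Check each piece cell at anchor (0, 0):
  offset (0,0) -> (0,0): empty -> OK
  offset (0,1) -> (0,1): empty -> OK
  offset (1,0) -> (1,0): empty -> OK
  offset (1,1) -> (1,1): occupied ('#') -> FAIL
All cells valid: no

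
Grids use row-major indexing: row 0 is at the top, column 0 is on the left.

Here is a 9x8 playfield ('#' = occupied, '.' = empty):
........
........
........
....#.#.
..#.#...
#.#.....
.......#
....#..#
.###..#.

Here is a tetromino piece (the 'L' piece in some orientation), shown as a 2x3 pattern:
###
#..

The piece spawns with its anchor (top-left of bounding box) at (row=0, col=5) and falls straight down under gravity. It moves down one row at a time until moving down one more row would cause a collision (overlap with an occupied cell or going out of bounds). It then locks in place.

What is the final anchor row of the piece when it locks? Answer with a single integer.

Spawn at (row=0, col=5). Try each row:
  row 0: fits
  row 1: fits
  row 2: fits
  row 3: blocked -> lock at row 2

Answer: 2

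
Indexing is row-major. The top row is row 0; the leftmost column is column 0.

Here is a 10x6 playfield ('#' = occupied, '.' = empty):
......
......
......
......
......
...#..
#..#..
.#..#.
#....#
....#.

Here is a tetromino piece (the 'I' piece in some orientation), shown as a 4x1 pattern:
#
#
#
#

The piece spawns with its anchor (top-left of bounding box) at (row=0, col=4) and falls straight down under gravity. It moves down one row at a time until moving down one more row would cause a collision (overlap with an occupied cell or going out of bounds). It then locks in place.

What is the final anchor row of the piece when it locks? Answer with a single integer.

Spawn at (row=0, col=4). Try each row:
  row 0: fits
  row 1: fits
  row 2: fits
  row 3: fits
  row 4: blocked -> lock at row 3

Answer: 3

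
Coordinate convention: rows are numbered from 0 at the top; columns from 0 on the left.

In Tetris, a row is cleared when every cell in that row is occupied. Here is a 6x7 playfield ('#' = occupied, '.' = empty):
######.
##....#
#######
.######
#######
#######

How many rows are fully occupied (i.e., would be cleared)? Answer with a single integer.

Check each row:
  row 0: 1 empty cell -> not full
  row 1: 4 empty cells -> not full
  row 2: 0 empty cells -> FULL (clear)
  row 3: 1 empty cell -> not full
  row 4: 0 empty cells -> FULL (clear)
  row 5: 0 empty cells -> FULL (clear)
Total rows cleared: 3

Answer: 3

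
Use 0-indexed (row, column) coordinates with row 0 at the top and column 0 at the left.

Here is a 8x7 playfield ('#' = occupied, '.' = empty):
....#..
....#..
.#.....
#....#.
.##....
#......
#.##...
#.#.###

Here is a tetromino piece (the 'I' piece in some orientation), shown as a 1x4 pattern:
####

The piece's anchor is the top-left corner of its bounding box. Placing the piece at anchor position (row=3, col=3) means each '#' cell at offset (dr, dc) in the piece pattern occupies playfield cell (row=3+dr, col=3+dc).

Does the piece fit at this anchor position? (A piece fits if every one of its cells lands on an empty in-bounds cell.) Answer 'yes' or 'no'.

Answer: no

Derivation:
Check each piece cell at anchor (3, 3):
  offset (0,0) -> (3,3): empty -> OK
  offset (0,1) -> (3,4): empty -> OK
  offset (0,2) -> (3,5): occupied ('#') -> FAIL
  offset (0,3) -> (3,6): empty -> OK
All cells valid: no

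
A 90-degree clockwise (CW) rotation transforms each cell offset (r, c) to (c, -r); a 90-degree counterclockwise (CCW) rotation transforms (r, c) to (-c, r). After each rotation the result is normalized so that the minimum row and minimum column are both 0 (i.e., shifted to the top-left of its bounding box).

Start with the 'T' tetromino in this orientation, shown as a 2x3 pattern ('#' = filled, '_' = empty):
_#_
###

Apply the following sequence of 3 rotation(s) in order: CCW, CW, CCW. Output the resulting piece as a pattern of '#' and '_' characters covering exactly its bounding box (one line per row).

Start:
_#_
###
After rotation 1 (CCW):
_#
##
_#
After rotation 2 (CW):
_#_
###
After rotation 3 (CCW):
_#
##
_#

Answer: _#
##
_#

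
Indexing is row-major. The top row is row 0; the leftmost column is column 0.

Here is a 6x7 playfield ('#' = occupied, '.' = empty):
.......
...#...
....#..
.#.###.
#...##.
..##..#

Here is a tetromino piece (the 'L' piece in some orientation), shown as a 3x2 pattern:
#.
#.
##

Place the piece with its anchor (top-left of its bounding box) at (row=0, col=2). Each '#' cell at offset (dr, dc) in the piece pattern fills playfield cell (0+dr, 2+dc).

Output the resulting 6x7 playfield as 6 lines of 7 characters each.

Fill (0+0,2+0) = (0,2)
Fill (0+1,2+0) = (1,2)
Fill (0+2,2+0) = (2,2)
Fill (0+2,2+1) = (2,3)

Answer: ..#....
..##...
..###..
.#.###.
#...##.
..##..#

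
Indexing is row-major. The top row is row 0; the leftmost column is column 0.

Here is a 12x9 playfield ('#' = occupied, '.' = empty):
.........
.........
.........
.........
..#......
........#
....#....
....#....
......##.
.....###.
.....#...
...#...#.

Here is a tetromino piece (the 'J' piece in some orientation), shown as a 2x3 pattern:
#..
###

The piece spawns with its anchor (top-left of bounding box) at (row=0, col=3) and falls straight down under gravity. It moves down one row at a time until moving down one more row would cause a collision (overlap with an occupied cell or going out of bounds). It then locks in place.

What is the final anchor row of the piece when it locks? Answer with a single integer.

Spawn at (row=0, col=3). Try each row:
  row 0: fits
  row 1: fits
  row 2: fits
  row 3: fits
  row 4: fits
  row 5: blocked -> lock at row 4

Answer: 4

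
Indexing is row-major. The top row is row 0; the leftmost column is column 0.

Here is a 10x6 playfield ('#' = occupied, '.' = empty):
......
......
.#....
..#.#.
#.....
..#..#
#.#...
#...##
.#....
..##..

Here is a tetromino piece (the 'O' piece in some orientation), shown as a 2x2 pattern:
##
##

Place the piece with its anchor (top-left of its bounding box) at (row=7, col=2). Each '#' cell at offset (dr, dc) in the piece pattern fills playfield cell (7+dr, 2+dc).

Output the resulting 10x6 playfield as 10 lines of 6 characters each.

Fill (7+0,2+0) = (7,2)
Fill (7+0,2+1) = (7,3)
Fill (7+1,2+0) = (8,2)
Fill (7+1,2+1) = (8,3)

Answer: ......
......
.#....
..#.#.
#.....
..#..#
#.#...
#.####
.###..
..##..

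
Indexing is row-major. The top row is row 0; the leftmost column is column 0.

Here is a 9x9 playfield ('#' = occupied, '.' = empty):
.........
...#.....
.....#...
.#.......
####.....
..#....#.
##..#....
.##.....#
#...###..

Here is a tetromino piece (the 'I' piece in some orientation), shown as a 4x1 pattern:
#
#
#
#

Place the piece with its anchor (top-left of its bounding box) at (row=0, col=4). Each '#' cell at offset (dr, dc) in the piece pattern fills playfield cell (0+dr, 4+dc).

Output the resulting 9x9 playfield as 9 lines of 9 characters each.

Fill (0+0,4+0) = (0,4)
Fill (0+1,4+0) = (1,4)
Fill (0+2,4+0) = (2,4)
Fill (0+3,4+0) = (3,4)

Answer: ....#....
...##....
....##...
.#..#....
####.....
..#....#.
##..#....
.##.....#
#...###..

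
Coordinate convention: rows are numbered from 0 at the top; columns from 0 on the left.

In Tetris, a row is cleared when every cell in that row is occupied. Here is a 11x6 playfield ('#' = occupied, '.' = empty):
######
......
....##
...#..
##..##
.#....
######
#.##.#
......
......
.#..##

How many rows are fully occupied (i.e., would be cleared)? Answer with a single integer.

Answer: 2

Derivation:
Check each row:
  row 0: 0 empty cells -> FULL (clear)
  row 1: 6 empty cells -> not full
  row 2: 4 empty cells -> not full
  row 3: 5 empty cells -> not full
  row 4: 2 empty cells -> not full
  row 5: 5 empty cells -> not full
  row 6: 0 empty cells -> FULL (clear)
  row 7: 2 empty cells -> not full
  row 8: 6 empty cells -> not full
  row 9: 6 empty cells -> not full
  row 10: 3 empty cells -> not full
Total rows cleared: 2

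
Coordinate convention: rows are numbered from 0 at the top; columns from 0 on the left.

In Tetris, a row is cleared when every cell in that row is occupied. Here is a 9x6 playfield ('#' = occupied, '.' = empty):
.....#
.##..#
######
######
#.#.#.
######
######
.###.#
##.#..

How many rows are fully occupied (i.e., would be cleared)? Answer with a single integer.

Check each row:
  row 0: 5 empty cells -> not full
  row 1: 3 empty cells -> not full
  row 2: 0 empty cells -> FULL (clear)
  row 3: 0 empty cells -> FULL (clear)
  row 4: 3 empty cells -> not full
  row 5: 0 empty cells -> FULL (clear)
  row 6: 0 empty cells -> FULL (clear)
  row 7: 2 empty cells -> not full
  row 8: 3 empty cells -> not full
Total rows cleared: 4

Answer: 4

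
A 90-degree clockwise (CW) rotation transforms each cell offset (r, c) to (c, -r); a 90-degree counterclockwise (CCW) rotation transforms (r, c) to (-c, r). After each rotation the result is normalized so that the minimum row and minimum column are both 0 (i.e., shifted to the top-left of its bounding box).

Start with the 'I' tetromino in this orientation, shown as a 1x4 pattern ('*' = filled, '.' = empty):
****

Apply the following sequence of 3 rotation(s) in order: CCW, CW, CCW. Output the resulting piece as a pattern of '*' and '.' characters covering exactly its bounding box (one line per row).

Answer: *
*
*
*

Derivation:
Start:
****
After rotation 1 (CCW):
*
*
*
*
After rotation 2 (CW):
****
After rotation 3 (CCW):
*
*
*
*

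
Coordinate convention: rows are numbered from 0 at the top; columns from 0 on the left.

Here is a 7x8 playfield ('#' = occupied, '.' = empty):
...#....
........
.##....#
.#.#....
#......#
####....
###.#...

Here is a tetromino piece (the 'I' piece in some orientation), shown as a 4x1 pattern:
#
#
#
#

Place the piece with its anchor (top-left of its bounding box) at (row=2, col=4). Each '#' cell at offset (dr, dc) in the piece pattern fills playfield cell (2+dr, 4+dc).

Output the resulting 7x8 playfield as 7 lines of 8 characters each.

Fill (2+0,4+0) = (2,4)
Fill (2+1,4+0) = (3,4)
Fill (2+2,4+0) = (4,4)
Fill (2+3,4+0) = (5,4)

Answer: ...#....
........
.##.#..#
.#.##...
#...#..#
#####...
###.#...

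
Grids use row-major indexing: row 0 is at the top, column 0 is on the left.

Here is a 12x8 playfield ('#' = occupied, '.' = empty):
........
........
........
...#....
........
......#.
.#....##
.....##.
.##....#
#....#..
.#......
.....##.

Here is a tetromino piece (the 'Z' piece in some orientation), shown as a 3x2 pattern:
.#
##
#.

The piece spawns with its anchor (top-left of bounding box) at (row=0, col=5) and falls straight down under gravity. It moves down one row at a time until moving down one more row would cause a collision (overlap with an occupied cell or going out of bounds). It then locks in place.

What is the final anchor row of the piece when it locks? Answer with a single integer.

Spawn at (row=0, col=5). Try each row:
  row 0: fits
  row 1: fits
  row 2: fits
  row 3: fits
  row 4: blocked -> lock at row 3

Answer: 3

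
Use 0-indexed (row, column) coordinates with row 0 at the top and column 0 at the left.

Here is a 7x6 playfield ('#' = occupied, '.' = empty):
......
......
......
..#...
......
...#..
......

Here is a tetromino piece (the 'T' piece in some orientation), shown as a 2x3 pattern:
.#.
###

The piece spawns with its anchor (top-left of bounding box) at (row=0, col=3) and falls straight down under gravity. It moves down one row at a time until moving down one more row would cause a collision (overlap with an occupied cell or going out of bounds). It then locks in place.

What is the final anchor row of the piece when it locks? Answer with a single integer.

Spawn at (row=0, col=3). Try each row:
  row 0: fits
  row 1: fits
  row 2: fits
  row 3: fits
  row 4: blocked -> lock at row 3

Answer: 3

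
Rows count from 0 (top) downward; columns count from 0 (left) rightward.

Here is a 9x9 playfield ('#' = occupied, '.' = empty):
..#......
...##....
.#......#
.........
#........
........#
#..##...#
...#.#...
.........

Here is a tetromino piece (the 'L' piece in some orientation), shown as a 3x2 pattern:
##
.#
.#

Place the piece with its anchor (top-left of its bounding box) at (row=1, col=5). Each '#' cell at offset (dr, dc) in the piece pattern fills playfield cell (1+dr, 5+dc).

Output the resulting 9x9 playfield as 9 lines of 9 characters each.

Answer: ..#......
...####..
.#....#.#
......#..
#........
........#
#..##...#
...#.#...
.........

Derivation:
Fill (1+0,5+0) = (1,5)
Fill (1+0,5+1) = (1,6)
Fill (1+1,5+1) = (2,6)
Fill (1+2,5+1) = (3,6)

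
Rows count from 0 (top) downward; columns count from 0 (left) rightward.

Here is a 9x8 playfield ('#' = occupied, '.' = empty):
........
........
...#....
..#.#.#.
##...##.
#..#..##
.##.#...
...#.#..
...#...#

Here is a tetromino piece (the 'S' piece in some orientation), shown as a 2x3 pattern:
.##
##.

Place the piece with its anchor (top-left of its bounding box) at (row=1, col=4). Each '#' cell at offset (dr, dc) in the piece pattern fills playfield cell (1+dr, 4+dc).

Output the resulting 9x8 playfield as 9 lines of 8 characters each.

Fill (1+0,4+1) = (1,5)
Fill (1+0,4+2) = (1,6)
Fill (1+1,4+0) = (2,4)
Fill (1+1,4+1) = (2,5)

Answer: ........
.....##.
...###..
..#.#.#.
##...##.
#..#..##
.##.#...
...#.#..
...#...#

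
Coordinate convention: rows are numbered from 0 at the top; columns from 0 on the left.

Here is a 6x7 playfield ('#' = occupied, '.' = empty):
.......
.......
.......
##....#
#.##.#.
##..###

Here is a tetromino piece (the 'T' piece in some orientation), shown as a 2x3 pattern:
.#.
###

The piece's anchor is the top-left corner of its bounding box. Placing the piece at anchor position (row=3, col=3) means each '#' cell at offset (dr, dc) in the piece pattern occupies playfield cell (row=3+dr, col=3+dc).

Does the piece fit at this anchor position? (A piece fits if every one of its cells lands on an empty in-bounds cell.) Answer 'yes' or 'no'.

Check each piece cell at anchor (3, 3):
  offset (0,1) -> (3,4): empty -> OK
  offset (1,0) -> (4,3): occupied ('#') -> FAIL
  offset (1,1) -> (4,4): empty -> OK
  offset (1,2) -> (4,5): occupied ('#') -> FAIL
All cells valid: no

Answer: no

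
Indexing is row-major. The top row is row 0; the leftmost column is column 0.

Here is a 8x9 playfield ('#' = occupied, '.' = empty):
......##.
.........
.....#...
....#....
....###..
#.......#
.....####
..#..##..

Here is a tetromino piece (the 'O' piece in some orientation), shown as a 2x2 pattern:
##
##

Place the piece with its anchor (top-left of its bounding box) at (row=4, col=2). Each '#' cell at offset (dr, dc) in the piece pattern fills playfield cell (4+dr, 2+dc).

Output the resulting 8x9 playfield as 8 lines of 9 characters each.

Fill (4+0,2+0) = (4,2)
Fill (4+0,2+1) = (4,3)
Fill (4+1,2+0) = (5,2)
Fill (4+1,2+1) = (5,3)

Answer: ......##.
.........
.....#...
....#....
..#####..
#.##....#
.....####
..#..##..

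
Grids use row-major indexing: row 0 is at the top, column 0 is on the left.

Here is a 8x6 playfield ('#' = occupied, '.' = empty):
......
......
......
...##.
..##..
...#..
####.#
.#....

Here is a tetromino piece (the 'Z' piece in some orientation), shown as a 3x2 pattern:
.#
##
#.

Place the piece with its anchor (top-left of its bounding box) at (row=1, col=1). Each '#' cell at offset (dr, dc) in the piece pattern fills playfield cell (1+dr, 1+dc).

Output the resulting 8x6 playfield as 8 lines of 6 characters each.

Fill (1+0,1+1) = (1,2)
Fill (1+1,1+0) = (2,1)
Fill (1+1,1+1) = (2,2)
Fill (1+2,1+0) = (3,1)

Answer: ......
..#...
.##...
.#.##.
..##..
...#..
####.#
.#....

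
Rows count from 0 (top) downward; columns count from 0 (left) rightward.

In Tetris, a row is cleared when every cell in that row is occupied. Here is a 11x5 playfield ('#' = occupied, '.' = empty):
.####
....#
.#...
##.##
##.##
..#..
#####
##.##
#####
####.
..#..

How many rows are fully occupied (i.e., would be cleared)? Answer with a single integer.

Check each row:
  row 0: 1 empty cell -> not full
  row 1: 4 empty cells -> not full
  row 2: 4 empty cells -> not full
  row 3: 1 empty cell -> not full
  row 4: 1 empty cell -> not full
  row 5: 4 empty cells -> not full
  row 6: 0 empty cells -> FULL (clear)
  row 7: 1 empty cell -> not full
  row 8: 0 empty cells -> FULL (clear)
  row 9: 1 empty cell -> not full
  row 10: 4 empty cells -> not full
Total rows cleared: 2

Answer: 2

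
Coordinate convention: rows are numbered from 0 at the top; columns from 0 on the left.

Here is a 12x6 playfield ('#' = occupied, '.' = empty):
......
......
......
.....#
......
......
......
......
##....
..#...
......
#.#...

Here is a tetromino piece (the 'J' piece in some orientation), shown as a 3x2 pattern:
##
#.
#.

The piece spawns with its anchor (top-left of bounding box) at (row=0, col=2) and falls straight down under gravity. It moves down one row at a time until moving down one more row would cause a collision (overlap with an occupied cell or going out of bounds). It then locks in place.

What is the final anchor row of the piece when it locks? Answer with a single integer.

Answer: 6

Derivation:
Spawn at (row=0, col=2). Try each row:
  row 0: fits
  row 1: fits
  row 2: fits
  row 3: fits
  row 4: fits
  row 5: fits
  row 6: fits
  row 7: blocked -> lock at row 6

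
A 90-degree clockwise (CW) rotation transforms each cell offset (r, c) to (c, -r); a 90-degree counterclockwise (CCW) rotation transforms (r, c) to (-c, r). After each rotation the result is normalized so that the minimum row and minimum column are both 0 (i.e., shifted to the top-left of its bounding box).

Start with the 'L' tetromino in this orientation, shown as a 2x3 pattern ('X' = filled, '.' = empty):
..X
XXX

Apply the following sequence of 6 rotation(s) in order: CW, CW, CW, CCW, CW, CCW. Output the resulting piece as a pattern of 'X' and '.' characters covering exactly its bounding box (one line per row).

Answer: XXX
X..

Derivation:
Start:
..X
XXX
After rotation 1 (CW):
X.
X.
XX
After rotation 2 (CW):
XXX
X..
After rotation 3 (CW):
XX
.X
.X
After rotation 4 (CCW):
XXX
X..
After rotation 5 (CW):
XX
.X
.X
After rotation 6 (CCW):
XXX
X..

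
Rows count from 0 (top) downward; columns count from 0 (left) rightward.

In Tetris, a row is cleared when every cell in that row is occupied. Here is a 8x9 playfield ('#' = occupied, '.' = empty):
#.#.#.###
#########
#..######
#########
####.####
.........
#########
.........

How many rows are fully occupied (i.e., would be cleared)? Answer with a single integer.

Answer: 3

Derivation:
Check each row:
  row 0: 3 empty cells -> not full
  row 1: 0 empty cells -> FULL (clear)
  row 2: 2 empty cells -> not full
  row 3: 0 empty cells -> FULL (clear)
  row 4: 1 empty cell -> not full
  row 5: 9 empty cells -> not full
  row 6: 0 empty cells -> FULL (clear)
  row 7: 9 empty cells -> not full
Total rows cleared: 3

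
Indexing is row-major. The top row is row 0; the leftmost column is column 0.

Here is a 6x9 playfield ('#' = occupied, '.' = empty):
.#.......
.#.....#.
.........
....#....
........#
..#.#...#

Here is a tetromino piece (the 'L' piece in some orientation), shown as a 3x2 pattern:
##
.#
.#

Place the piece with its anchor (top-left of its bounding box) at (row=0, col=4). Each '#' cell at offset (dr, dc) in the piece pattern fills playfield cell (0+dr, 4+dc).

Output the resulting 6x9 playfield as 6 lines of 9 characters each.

Answer: .#..##...
.#...#.#.
.....#...
....#....
........#
..#.#...#

Derivation:
Fill (0+0,4+0) = (0,4)
Fill (0+0,4+1) = (0,5)
Fill (0+1,4+1) = (1,5)
Fill (0+2,4+1) = (2,5)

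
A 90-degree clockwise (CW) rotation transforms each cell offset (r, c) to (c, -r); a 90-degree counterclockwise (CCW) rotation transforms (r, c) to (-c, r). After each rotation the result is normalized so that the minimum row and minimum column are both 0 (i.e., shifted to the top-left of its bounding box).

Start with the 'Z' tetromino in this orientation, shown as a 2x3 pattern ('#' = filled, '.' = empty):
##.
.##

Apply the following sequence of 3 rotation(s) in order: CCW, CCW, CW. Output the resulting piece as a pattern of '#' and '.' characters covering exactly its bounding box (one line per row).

Start:
##.
.##
After rotation 1 (CCW):
.#
##
#.
After rotation 2 (CCW):
##.
.##
After rotation 3 (CW):
.#
##
#.

Answer: .#
##
#.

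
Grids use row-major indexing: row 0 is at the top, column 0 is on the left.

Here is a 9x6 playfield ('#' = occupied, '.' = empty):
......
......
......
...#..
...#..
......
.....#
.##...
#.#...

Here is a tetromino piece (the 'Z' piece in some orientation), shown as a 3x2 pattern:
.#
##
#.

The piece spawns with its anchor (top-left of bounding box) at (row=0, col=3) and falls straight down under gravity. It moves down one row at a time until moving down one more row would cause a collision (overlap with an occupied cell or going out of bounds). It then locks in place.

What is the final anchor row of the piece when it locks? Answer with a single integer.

Spawn at (row=0, col=3). Try each row:
  row 0: fits
  row 1: blocked -> lock at row 0

Answer: 0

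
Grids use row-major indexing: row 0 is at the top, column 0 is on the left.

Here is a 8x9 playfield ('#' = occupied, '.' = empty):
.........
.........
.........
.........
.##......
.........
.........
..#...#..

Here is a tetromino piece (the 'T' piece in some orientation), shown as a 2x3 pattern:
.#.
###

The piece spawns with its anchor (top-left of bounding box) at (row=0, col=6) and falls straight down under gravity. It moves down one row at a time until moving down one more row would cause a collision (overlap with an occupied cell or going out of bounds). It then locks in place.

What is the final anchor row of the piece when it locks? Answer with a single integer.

Spawn at (row=0, col=6). Try each row:
  row 0: fits
  row 1: fits
  row 2: fits
  row 3: fits
  row 4: fits
  row 5: fits
  row 6: blocked -> lock at row 5

Answer: 5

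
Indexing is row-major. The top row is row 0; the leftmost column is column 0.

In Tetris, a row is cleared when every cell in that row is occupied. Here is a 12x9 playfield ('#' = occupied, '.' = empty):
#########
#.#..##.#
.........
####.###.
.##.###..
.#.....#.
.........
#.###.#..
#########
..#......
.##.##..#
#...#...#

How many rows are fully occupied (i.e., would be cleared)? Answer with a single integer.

Check each row:
  row 0: 0 empty cells -> FULL (clear)
  row 1: 4 empty cells -> not full
  row 2: 9 empty cells -> not full
  row 3: 2 empty cells -> not full
  row 4: 4 empty cells -> not full
  row 5: 7 empty cells -> not full
  row 6: 9 empty cells -> not full
  row 7: 4 empty cells -> not full
  row 8: 0 empty cells -> FULL (clear)
  row 9: 8 empty cells -> not full
  row 10: 4 empty cells -> not full
  row 11: 6 empty cells -> not full
Total rows cleared: 2

Answer: 2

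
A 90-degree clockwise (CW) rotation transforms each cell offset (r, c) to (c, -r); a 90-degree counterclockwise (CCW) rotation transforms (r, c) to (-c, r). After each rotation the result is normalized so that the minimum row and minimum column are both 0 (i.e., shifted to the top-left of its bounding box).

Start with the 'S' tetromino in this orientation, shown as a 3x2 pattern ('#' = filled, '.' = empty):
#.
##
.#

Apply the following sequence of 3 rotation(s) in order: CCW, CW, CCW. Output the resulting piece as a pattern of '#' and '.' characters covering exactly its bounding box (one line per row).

Start:
#.
##
.#
After rotation 1 (CCW):
.##
##.
After rotation 2 (CW):
#.
##
.#
After rotation 3 (CCW):
.##
##.

Answer: .##
##.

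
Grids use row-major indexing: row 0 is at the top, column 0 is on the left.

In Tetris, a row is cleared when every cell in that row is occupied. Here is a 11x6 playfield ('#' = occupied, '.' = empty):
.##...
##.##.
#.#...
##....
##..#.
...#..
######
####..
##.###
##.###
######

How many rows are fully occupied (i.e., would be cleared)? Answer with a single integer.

Check each row:
  row 0: 4 empty cells -> not full
  row 1: 2 empty cells -> not full
  row 2: 4 empty cells -> not full
  row 3: 4 empty cells -> not full
  row 4: 3 empty cells -> not full
  row 5: 5 empty cells -> not full
  row 6: 0 empty cells -> FULL (clear)
  row 7: 2 empty cells -> not full
  row 8: 1 empty cell -> not full
  row 9: 1 empty cell -> not full
  row 10: 0 empty cells -> FULL (clear)
Total rows cleared: 2

Answer: 2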